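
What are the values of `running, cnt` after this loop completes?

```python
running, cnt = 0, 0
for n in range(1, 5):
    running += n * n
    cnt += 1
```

Sum of squares and count
`running, cnt` takes the values: (0, 0) → (1, 0) → (1, 1) → (5, 1) → (5, 2) → (14, 2) → (14, 3) → (30, 3) → (30, 4)

Answer: 30, 4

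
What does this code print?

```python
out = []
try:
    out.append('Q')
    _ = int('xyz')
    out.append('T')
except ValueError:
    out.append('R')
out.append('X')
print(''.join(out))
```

Execution trace: 'Q' (try body) → 'R' (except ValueError) → 'X' (after the try/except). Output: QRX

Answer: QRX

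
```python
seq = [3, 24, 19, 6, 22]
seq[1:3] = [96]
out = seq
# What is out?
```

Trace:
`seq = [3, 24, 19, 6, 22]` → seq = [3, 24, 19, 6, 22]
`seq[1:3] = [96]` → seq = [3, 96, 6, 22]
`out = seq` → out = [3, 96, 6, 22]
So out = [3, 96, 6, 22]

Answer: [3, 96, 6, 22]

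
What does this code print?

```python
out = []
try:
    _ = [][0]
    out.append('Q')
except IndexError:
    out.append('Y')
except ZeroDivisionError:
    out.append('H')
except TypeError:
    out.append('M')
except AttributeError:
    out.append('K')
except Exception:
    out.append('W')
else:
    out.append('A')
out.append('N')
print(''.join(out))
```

Execution trace: 'Y' (except IndexError) → 'N' (after the try/except). Output: YN

Answer: YN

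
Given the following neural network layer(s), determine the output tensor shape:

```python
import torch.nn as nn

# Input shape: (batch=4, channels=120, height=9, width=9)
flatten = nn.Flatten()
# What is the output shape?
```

Input: (4, 120, 9, 9) -> Output: (4, 9720)

Answer: (4, 9720)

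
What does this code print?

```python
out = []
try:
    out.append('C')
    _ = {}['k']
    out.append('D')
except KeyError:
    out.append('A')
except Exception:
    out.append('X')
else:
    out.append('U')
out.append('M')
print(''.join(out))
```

Execution trace: 'C' (try body) → 'A' (except KeyError) → 'M' (after the try/except). Output: CAM

Answer: CAM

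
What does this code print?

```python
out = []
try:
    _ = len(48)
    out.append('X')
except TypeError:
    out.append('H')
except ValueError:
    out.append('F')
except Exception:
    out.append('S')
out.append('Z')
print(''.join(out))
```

Execution trace: 'H' (except TypeError) → 'Z' (after the try/except). Output: HZ

Answer: HZ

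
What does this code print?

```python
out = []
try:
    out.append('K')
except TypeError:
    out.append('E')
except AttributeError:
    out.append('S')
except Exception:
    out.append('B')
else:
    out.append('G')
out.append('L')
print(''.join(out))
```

Execution trace: 'K' (try body, no exception) → 'G' (else) → 'L' (after the try/except). Output: KGL

Answer: KGL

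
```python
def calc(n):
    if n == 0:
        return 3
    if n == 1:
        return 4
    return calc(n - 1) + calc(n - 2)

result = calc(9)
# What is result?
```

Build up from base cases: calc(0)=3, calc(1)=4, calc(2)=7, calc(3)=11, calc(4)=18, calc(5)=29, calc(6)=47, ..., calc(9)=199

Answer: 199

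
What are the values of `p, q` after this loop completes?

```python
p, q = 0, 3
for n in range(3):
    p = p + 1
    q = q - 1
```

p goes 0→3, q goes 3→0
`p, q` takes the values: (0, 3) → (1, 3) → (1, 2) → (2, 2) → (2, 1) → (3, 1) → (3, 0)

Answer: 3, 0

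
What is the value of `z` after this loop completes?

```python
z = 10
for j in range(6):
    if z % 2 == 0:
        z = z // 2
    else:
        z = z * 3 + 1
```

Collatz-style transformation from 10
`z` takes the values: 10 → 5 → 16 → 8 → 4 → 2 → 1

Answer: 1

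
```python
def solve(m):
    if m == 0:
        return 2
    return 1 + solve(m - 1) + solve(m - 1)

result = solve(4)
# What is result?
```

solve(m) = 1 + 2·solve(m-1), solve(0)=2. Closed form: (2+1)·2^4 - 1 = 47.

Answer: 47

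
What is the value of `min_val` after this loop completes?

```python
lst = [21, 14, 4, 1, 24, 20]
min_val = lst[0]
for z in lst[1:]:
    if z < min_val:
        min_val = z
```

Minimum of [21, 14, 4, 1, 24, 20]
`min_val` takes the values: 21 → 14 → 4 → 1

Answer: 1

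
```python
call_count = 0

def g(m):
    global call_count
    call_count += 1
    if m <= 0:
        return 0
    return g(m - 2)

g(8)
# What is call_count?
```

Linear recursion stepping by 2: 5 calls from m=8 down to ≤0.

Answer: 5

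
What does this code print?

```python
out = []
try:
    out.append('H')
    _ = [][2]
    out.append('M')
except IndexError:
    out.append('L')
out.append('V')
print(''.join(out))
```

Execution trace: 'H' (try body) → 'L' (except IndexError) → 'V' (after the try/except). Output: HLV

Answer: HLV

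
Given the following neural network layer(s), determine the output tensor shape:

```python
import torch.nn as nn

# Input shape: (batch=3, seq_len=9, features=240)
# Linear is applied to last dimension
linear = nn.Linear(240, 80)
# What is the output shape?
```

Input: (3, 9, 240) -> Output: (3, 9, 80)

Answer: (3, 9, 80)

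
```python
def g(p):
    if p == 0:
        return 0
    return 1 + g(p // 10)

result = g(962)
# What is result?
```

Count of digits of 962: 3

Answer: 3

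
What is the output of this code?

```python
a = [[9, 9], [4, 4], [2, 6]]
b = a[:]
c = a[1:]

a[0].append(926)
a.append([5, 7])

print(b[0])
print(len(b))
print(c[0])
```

Key concept: slice with nested mutation.
Step by step:
`a = [[9, 9], [4, 4], [2, 6]]` → a = [[9, 9], [4, 4], [2, 6]]
`b = a[:]` → b = [[9, 9], [4, 4], [2, 6]]
`c = a[1:]` → c = [[4, 4], [2, 6]]
`a[0].append(926)` → a = [[9, 9, 926], [4, 4], [2, 6]]; b = [[9, 9, 926], [4, 4], [2, 6]]
`a.append([5, 7])` → a = [[9, 9, 926], [4, 4], [2, 6], [5, 7]]
`print(b[0])` → prints [9, 9, 926]
`print(len(b))` → prints 3
`print(c[0])` → prints [4, 4]

Answer:
[9, 9, 926]
3
[4, 4]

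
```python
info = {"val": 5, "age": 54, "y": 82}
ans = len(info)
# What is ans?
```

Trace:
`info = {"val": 5, "age": 54, "y": 82}` → info = {'val': 5, 'age': 54, 'y': 82}
`ans = len(info)` → ans = 3
So ans = 3

Answer: 3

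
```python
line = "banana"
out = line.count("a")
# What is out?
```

Trace:
`line = "banana"` → line = 'banana'
`out = line.count("a")` → out = 3
So out = 3

Answer: 3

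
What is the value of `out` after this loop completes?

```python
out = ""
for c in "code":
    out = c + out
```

Reverse 'code'
`out` takes the values: "" → "c" → "oc" → "doc" → "edoc"

Answer: "edoc"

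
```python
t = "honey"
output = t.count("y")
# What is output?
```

Trace:
`t = "honey"` → t = 'honey'
`output = t.count("y")` → output = 1
So output = 1

Answer: 1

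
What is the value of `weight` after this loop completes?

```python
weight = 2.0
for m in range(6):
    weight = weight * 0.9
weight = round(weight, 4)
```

Exponential decay: 2.0 * 0.9^6
`weight` takes the values: 2.0 → 1.8 → 1.62 → 1.458 → 1.3122 → 1.18098 → 1.062882 → 1.0629

Answer: 1.0629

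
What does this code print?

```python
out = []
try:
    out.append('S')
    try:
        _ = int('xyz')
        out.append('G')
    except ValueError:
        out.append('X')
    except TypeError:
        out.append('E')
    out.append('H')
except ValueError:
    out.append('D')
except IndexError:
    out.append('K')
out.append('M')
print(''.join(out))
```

Execution trace: 'S' (try body) → 'X' (inner except ValueError) → 'H' (try body, no exception) → 'M' (after the try/except). Output: SXHM

Answer: SXHM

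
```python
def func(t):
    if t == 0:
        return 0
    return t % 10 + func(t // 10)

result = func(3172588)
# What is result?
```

Sum of digits of 3172588: 8 + 8 + 5 + 2 + 7 + 1 + 3 = 34

Answer: 34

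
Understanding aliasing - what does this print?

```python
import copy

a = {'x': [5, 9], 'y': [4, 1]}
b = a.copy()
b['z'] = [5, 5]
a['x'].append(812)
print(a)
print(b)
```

Key concept: shallow copy of dict with mutable values.
Step by step:
`a = {'x': [5, 9], 'y': [4, 1]}` → a = {'x': [5, 9], 'y': [4, 1]}
`b = a.copy()` → b = {'x': [5, 9], 'y': [4, 1]}
`b['z'] = [5, 5]` → b = {'x': [5, 9], 'y': [4, 1], 'z': [5, 5]}
`a['x'].append(812)` → a = {'x': [5, 9, 812], 'y': [4, 1]}; b = {'x': [5, 9, 812], 'y': [4, 1], 'z': [5, 5]}
`print(a)` → prints {'x': [5, 9, 812], 'y': [4, 1]}
`print(b)` → prints {'x': [5, 9, 812], 'y': [4, 1], 'z': [5, 5]}

Answer:
{'x': [5, 9, 812], 'y': [4, 1]}
{'x': [5, 9, 812], 'y': [4, 1], 'z': [5, 5]}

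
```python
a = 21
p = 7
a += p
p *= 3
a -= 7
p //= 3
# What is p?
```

Trace:
`a = 21` → a = 21
`p = 7` → p = 7
`a += p` → a = 28
`p *= 3` → p = 21
`a -= 7` → a = 21
`p //= 3` → p = 7
So p = 7

Answer: 7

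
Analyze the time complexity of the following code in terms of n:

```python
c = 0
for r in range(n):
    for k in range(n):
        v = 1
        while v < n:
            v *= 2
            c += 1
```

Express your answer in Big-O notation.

Each loop level contributes: n × n × log n. Multiplying the contributions gives O(n^2 log n).

Answer: O(n^2 log n)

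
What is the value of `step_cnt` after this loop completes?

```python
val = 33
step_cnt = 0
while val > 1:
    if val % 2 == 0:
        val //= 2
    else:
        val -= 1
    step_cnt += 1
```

Steps to reduce 33 to 1
`step_cnt` takes the values: 0 → 1 → 2 → 3 → 4 → 5 → 6

Answer: 6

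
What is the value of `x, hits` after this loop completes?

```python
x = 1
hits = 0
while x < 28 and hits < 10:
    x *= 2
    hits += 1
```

Double until >= 28 or 10 iterations
`x, hits` takes the values: (1, 0) → (2, 0) → (2, 1) → (4, 1) → (4, 2) → (8, 2) → (8, 3) → (16, 3) → (16, 4) → (32, 4) → (32, 5)

Answer: 32, 5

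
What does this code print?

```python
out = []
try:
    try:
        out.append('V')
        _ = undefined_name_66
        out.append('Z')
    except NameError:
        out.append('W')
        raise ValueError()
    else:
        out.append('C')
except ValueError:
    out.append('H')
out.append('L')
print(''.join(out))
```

Execution trace: 'V' (inner try body) → 'W' (inner except NameError) → 'H' (outer except ValueError) → 'L' (after the try/except). Output: VWHL

Answer: VWHL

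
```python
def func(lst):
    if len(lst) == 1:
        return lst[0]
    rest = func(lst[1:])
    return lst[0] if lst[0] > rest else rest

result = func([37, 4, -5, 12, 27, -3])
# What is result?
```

Recursive max over [37, 4, -5, 12, 27, -3] = 37

Answer: 37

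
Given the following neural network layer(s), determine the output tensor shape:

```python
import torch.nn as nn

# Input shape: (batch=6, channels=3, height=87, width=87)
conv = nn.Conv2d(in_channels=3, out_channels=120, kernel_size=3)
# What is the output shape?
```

Input: (6, 3, 87, 87) -> Output: (6, 120, 85, 85)

Answer: (6, 120, 85, 85)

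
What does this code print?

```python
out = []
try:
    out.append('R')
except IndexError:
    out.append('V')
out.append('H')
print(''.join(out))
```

Execution trace: 'R' (try body, no exception) → 'H' (after the try/except). Output: RH

Answer: RH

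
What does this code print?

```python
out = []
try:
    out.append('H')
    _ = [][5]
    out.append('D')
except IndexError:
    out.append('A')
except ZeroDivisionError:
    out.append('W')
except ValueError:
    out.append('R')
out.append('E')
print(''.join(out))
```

Execution trace: 'H' (try body) → 'A' (except IndexError) → 'E' (after the try/except). Output: HAE

Answer: HAE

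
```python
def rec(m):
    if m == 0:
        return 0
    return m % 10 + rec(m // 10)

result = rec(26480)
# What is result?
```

Sum of digits of 26480: 0 + 8 + 4 + 6 + 2 = 20

Answer: 20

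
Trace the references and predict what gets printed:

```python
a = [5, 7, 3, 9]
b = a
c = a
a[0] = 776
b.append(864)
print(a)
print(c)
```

Key concept: multiple aliases.
Step by step:
`a = [5, 7, 3, 9]` → a = [5, 7, 3, 9]
`b = a` → b = [5, 7, 3, 9] (same object as a)
`c = a` → c = [5, 7, 3, 9] (same object as a, b)
`a[0] = 776` → a = [776, 7, 3, 9] (same object as b, c); b = [776, 7, 3, 9] (same object as a, c); c = [776, 7, 3, 9] (same object as a, b)
`b.append(864)` → a = [776, 7, 3, 9, 864] (same object as b, c); b = [776, 7, 3, 9, 864] (same object as a, c); c = [776, 7, 3, 9, 864] (same object as a, b)
`print(a)` → prints [776, 7, 3, 9, 864]
`print(c)` → prints [776, 7, 3, 9, 864]

Answer:
[776, 7, 3, 9, 864]
[776, 7, 3, 9, 864]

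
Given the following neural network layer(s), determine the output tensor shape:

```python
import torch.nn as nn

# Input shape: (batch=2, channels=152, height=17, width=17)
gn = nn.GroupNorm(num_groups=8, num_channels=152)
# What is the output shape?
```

Input: (2, 152, 17, 17) -> Output: (2, 152, 17, 17)

Answer: (2, 152, 17, 17)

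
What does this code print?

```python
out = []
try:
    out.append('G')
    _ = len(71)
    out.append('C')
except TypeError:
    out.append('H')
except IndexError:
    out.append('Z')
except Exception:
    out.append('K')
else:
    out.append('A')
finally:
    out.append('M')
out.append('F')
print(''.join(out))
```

Execution trace: 'G' (try body) → 'H' (except TypeError) → 'M' (finally) → 'F' (after the try/except). Output: GHMF

Answer: GHMF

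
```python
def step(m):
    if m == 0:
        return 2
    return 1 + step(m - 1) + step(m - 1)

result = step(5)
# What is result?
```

step(m) = 1 + 2·step(m-1), step(0)=2. Closed form: (2+1)·2^5 - 1 = 95.

Answer: 95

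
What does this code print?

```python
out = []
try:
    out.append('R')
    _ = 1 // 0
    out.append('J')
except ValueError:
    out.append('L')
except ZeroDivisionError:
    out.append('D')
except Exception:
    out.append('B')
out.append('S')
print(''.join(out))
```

Execution trace: 'R' (try body) → 'D' (except ZeroDivisionError) → 'S' (after the try/except). Output: RDS

Answer: RDS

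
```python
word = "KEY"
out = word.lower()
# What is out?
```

Trace:
`word = "KEY"` → word = 'KEY'
`out = word.lower()` → out = 'key'
So out = 'key'

Answer: 'key'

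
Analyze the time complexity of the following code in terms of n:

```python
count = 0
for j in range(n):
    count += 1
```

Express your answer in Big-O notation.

Each loop level contributes: n. Multiplying the contributions gives O(n).

Answer: O(n)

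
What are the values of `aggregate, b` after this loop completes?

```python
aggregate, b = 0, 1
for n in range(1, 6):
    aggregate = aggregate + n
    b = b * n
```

Sum and factorial of 1 to 5
`aggregate, b` takes the values: (0, 1) → (1, 1) → (3, 1) → (3, 2) → (6, 2) → (6, 6) → (10, 6) → (10, 24) → (15, 24) → (15, 120)

Answer: 15, 120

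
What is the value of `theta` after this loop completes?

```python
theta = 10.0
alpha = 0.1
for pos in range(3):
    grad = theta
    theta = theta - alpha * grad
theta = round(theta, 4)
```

Gradient descent: w = 10.0 * (1 - 0.1)^3
`theta` takes the values: 10.0 → 9.0 → 8.1 → 7.29

Answer: 7.29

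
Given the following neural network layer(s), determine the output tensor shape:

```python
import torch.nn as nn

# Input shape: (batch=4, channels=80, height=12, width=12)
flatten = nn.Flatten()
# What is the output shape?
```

Input: (4, 80, 12, 12) -> Output: (4, 11520)

Answer: (4, 11520)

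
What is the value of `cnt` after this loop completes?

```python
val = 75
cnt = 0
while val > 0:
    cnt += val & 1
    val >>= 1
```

Count set bits in 75 (binary: 0b1001011)
`cnt` takes the values: 0 → 1 → 2 → 3 → 4

Answer: 4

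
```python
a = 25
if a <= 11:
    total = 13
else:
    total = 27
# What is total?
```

Trace:
`a = 25` → a = 25
`if a <= 11: ...` → a <= 11 is False, take else branch → total = 27
So total = 27

Answer: 27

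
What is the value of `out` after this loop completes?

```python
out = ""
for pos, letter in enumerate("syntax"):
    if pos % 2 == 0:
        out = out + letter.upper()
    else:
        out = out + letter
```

Uppercase even positions in 'syntax'
`out` takes the values: "" → "S" → "Sy" → "SyN" → "SyNt" → "SyNtA" → "SyNtAx"

Answer: "SyNtAx"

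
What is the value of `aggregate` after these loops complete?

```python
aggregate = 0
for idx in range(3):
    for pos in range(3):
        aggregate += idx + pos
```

Sum of all idx+pos for idx,pos in 3x3
`aggregate` takes the values: 0 → 1 → 3 → 4 → 6 → 9 → 11 → 14 → 18

Answer: 18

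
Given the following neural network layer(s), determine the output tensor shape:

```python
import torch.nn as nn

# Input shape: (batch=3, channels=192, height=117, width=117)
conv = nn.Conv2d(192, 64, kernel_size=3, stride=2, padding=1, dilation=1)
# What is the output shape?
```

Input: (3, 192, 117, 117) -> Output: (3, 64, 59, 59)

Answer: (3, 64, 59, 59)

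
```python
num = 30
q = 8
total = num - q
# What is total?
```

Trace:
`num = 30` → num = 30
`q = 8` → q = 8
`total = num - q` → total = 22
So total = 22

Answer: 22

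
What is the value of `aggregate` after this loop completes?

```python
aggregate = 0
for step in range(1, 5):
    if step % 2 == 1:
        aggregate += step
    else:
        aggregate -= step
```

Add odd, subtract even
`aggregate` takes the values: 0 → 1 → -1 → 2 → -2

Answer: -2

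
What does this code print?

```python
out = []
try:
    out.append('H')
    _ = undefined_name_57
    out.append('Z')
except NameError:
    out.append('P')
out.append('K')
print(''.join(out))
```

Execution trace: 'H' (try body) → 'P' (except NameError) → 'K' (after the try/except). Output: HPK

Answer: HPK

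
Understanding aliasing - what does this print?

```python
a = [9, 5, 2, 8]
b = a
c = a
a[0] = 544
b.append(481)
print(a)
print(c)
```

Key concept: multiple aliases.
Step by step:
`a = [9, 5, 2, 8]` → a = [9, 5, 2, 8]
`b = a` → b = [9, 5, 2, 8] (same object as a)
`c = a` → c = [9, 5, 2, 8] (same object as a, b)
`a[0] = 544` → a = [544, 5, 2, 8] (same object as b, c); b = [544, 5, 2, 8] (same object as a, c); c = [544, 5, 2, 8] (same object as a, b)
`b.append(481)` → a = [544, 5, 2, 8, 481] (same object as b, c); b = [544, 5, 2, 8, 481] (same object as a, c); c = [544, 5, 2, 8, 481] (same object as a, b)
`print(a)` → prints [544, 5, 2, 8, 481]
`print(c)` → prints [544, 5, 2, 8, 481]

Answer:
[544, 5, 2, 8, 481]
[544, 5, 2, 8, 481]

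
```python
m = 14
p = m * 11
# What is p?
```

Trace:
`m = 14` → m = 14
`p = m * 11` → p = 154
So p = 154

Answer: 154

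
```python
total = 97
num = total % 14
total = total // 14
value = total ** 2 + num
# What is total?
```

Trace:
`total = 97` → total = 97
`num = total % 14` → num = 13
`total = total // 14` → total = 6
`value = total ** 2 + num` → value = 49
So total = 6

Answer: 6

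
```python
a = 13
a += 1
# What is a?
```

Trace:
`a = 13` → a = 13
`a += 1` → a = 14
So a = 14

Answer: 14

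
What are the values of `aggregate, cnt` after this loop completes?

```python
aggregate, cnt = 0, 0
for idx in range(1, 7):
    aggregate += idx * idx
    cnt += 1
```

Sum of squares and count
`aggregate, cnt` takes the values: (0, 0) → (1, 0) → (1, 1) → (5, 1) → (5, 2) → (14, 2) → (14, 3) → (30, 3) → (30, 4) → (55, 4) → (55, 5) → (91, 5) → (91, 6)

Answer: 91, 6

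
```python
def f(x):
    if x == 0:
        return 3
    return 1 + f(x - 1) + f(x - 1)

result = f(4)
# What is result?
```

f(x) = 1 + 2·f(x-1), f(0)=3. Closed form: (3+1)·2^4 - 1 = 63.

Answer: 63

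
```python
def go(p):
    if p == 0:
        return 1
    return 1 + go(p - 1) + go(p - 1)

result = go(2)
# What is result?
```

go(p) = 1 + 2·go(p-1), go(0)=1. Closed form: (1+1)·2^2 - 1 = 7.

Answer: 7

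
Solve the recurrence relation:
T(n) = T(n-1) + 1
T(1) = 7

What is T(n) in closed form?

Unrolling: T(n) = T(1) + 1·(n-1) = 7 + 1(n-1) = n + 6.

Answer: T(n) = n + 6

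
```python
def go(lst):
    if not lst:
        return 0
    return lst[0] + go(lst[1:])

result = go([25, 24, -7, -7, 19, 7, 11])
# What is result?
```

25 + 24 + (-7) + (-7) + 19 + 7 + 11 + 0 = 72

Answer: 72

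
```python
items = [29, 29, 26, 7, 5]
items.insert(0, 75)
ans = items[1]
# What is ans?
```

Trace:
`items = [29, 29, 26, 7, 5]` → items = [29, 29, 26, 7, 5]
`items.insert(0, 75)` → items = [75, 29, 29, 26, 7, 5]
`ans = items[1]` → ans = 29
So ans = 29

Answer: 29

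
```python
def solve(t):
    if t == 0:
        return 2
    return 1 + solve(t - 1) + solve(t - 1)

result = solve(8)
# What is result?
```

solve(t) = 1 + 2·solve(t-1), solve(0)=2. Closed form: (2+1)·2^8 - 1 = 767.

Answer: 767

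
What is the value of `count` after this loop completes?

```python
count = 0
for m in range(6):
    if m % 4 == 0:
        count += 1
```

Count numbers divisible by 4 in range(6)
`count` takes the values: 0 → 1 → 2

Answer: 2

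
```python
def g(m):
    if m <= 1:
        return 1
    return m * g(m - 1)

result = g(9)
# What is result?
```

g(9) = 9 * 8 * 7 * 6 * 5 * 4 * 3 * 2 * 1 = 362880

Answer: 362880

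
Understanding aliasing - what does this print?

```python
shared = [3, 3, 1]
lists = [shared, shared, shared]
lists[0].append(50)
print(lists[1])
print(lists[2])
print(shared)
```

Key concept: list of same reference.
Step by step:
`shared = [3, 3, 1]` → shared = [3, 3, 1]
`lists = [shared, shared, shared]` → lists = [[3, 3, 1], [3, 3, 1], [3, 3, 1]]
`lists[0].append(50)` → shared = [3, 3, 1, 50]; lists = [[3, 3, 1, 50], [3, 3, 1, 50], [3, 3, 1, 50]]
`print(lists[1])` → prints [3, 3, 1, 50]
`print(lists[2])` → prints [3, 3, 1, 50]
`print(shared)` → prints [3, 3, 1, 50]

Answer:
[3, 3, 1, 50]
[3, 3, 1, 50]
[3, 3, 1, 50]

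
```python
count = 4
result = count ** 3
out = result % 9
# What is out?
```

Trace:
`count = 4` → count = 4
`result = count ** 3` → result = 64
`out = result % 9` → out = 1
So out = 1

Answer: 1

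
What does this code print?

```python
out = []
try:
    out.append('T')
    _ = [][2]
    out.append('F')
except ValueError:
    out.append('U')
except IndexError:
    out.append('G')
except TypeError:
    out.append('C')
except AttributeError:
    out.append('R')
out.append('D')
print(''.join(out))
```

Execution trace: 'T' (try body) → 'G' (except IndexError) → 'D' (after the try/except). Output: TGD

Answer: TGD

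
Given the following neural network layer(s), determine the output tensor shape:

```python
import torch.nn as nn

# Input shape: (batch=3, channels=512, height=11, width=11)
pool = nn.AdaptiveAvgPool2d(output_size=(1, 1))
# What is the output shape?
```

Input: (3, 512, 11, 11) -> Output: (3, 512, 1, 1)

Answer: (3, 512, 1, 1)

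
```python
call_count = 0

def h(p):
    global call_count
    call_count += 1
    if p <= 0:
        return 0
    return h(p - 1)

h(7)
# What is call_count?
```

Linear recursion stepping by 1: 8 calls from p=7 down to ≤0.

Answer: 8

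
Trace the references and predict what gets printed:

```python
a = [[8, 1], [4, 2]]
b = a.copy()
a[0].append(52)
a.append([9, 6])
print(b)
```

Key concept: shallow copy with nested lists.
Step by step:
`a = [[8, 1], [4, 2]]` → a = [[8, 1], [4, 2]]
`b = a.copy()` → b = [[8, 1], [4, 2]]
`a[0].append(52)` → a = [[8, 1, 52], [4, 2]]; b = [[8, 1, 52], [4, 2]]
`a.append([9, 6])` → a = [[8, 1, 52], [4, 2], [9, 6]]
`print(b)` → prints [[8, 1, 52], [4, 2]]

Answer: [[8, 1, 52], [4, 2]]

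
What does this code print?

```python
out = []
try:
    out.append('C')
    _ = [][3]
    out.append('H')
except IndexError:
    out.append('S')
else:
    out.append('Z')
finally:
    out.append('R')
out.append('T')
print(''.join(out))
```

Execution trace: 'C' (try body) → 'S' (except IndexError) → 'R' (finally) → 'T' (after the try/except). Output: CSRT

Answer: CSRT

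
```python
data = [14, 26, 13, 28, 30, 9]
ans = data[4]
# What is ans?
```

Trace:
`data = [14, 26, 13, 28, 30, 9]` → data = [14, 26, 13, 28, 30, 9]
`ans = data[4]` → ans = 30
So ans = 30

Answer: 30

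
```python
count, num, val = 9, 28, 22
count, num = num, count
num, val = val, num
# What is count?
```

Trace:
`count, num, val = 9, 28, 22` → count = 9; num = 28; val = 22
`count, num = num, count` → count = 28; num = 9
`num, val = val, num` → num = 22; val = 9
So count = 28

Answer: 28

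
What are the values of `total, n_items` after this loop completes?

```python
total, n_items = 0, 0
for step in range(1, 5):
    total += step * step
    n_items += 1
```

Sum of squares and count
`total, n_items` takes the values: (0, 0) → (1, 0) → (1, 1) → (5, 1) → (5, 2) → (14, 2) → (14, 3) → (30, 3) → (30, 4)

Answer: 30, 4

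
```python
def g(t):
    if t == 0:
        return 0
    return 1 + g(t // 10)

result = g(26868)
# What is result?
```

Count of digits of 26868: 5

Answer: 5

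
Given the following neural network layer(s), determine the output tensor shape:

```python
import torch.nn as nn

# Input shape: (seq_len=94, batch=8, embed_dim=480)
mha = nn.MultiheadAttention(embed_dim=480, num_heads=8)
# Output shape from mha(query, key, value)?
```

Input: (94, 8, 480) -> Output: (94, 8, 480)

Answer: (94, 8, 480)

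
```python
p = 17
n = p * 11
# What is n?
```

Trace:
`p = 17` → p = 17
`n = p * 11` → n = 187
So n = 187

Answer: 187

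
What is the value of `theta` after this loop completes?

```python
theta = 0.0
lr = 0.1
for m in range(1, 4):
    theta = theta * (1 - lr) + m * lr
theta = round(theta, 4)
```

Moving average with lr=0.1
`theta` takes the values: 0.0 → 0.1 → 0.29 → 0.561

Answer: 0.561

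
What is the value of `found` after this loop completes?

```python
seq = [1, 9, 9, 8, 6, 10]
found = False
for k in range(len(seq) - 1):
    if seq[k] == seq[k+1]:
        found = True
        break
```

Check consecutive duplicates in [1, 9, 9, 8, 6, 10]
`found` takes the values: False → True

Answer: True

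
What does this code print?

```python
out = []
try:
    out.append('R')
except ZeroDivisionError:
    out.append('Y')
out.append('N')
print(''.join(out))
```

Execution trace: 'R' (try body, no exception) → 'N' (after the try/except). Output: RN

Answer: RN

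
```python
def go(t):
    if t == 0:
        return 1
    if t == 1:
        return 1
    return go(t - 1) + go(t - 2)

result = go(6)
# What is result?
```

Build up from base cases: go(0)=1, go(1)=1, go(2)=2, go(3)=3, go(4)=5, go(5)=8, go(6)=13

Answer: 13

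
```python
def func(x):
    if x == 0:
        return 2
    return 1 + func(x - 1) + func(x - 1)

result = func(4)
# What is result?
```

func(x) = 1 + 2·func(x-1), func(0)=2. Closed form: (2+1)·2^4 - 1 = 47.

Answer: 47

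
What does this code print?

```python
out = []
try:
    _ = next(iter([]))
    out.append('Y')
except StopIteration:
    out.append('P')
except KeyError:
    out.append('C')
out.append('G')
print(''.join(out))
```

Execution trace: 'P' (except StopIteration) → 'G' (after the try/except). Output: PG

Answer: PG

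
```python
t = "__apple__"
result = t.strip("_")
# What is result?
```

Trace:
`t = "__apple__"` → t = '__apple__'
`result = t.strip("_")` → result = 'apple'
So result = 'apple'

Answer: 'apple'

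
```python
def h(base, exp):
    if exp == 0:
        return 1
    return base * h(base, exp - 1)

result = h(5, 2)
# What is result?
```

h(5, 2) = 5 * 5 = 25

Answer: 25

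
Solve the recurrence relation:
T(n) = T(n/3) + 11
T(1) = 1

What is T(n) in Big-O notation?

Each step divides n by 3 and adds 11. After log_3(n) steps we reach T(1)=1. So T(n) = 11·log_3(n) + 1 = O(log n).

Answer: O(log n)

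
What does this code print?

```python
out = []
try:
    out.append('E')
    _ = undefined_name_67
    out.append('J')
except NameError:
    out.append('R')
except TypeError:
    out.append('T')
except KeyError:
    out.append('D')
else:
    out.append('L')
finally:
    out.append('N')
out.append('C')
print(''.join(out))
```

Execution trace: 'E' (try body) → 'R' (except NameError) → 'N' (finally) → 'C' (after the try/except). Output: ERNC

Answer: ERNC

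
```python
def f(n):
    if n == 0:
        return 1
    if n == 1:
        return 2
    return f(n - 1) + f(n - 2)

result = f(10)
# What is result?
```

Build up from base cases: f(0)=1, f(1)=2, f(2)=3, f(3)=5, f(4)=8, f(5)=13, f(6)=21, ..., f(10)=144

Answer: 144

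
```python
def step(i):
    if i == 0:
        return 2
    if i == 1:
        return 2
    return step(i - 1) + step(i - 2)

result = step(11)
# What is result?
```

Build up from base cases: step(0)=2, step(1)=2, step(2)=4, step(3)=6, step(4)=10, step(5)=16, step(6)=26, ..., step(11)=288

Answer: 288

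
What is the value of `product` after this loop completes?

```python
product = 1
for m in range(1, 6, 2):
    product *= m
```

Product of 1, 3, 5, ... up to 5
`product` takes the values: 1 → 3 → 15

Answer: 15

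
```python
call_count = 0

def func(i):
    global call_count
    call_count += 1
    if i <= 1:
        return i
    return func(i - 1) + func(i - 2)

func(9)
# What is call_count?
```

Calls(i) = 1 + Calls(i-1) + Calls(i-2); Calls(0)=Calls(1)=1. For i=9 this gives 109.

Answer: 109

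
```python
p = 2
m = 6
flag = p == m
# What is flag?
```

Trace:
`p = 2` → p = 2
`m = 6` → m = 6
`flag = p == m` → flag = False
So flag = False

Answer: False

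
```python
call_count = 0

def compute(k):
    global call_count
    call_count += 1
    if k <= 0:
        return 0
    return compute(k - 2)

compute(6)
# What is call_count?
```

Linear recursion stepping by 2: 4 calls from k=6 down to ≤0.

Answer: 4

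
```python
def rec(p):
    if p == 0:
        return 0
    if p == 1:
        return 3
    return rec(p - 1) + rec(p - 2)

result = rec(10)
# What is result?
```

Build up from base cases: rec(0)=0, rec(1)=3, rec(2)=3, rec(3)=6, rec(4)=9, rec(5)=15, rec(6)=24, ..., rec(10)=165

Answer: 165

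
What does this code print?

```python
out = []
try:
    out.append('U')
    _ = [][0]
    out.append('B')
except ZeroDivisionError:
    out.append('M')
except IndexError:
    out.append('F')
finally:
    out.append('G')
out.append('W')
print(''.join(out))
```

Execution trace: 'U' (try body) → 'F' (except IndexError) → 'G' (finally) → 'W' (after the try/except). Output: UFGW

Answer: UFGW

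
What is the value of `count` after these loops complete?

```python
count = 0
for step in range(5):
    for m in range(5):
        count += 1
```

5 * 5 = 25
`count` takes the values: 0 → 1 → 2 → 3 → 4 → 5 → 6 → 7 → 8 → 9 → 10 → 11 → 12 → 13 → 14 → 15 → 16 → 17 → 18 → 19 → 20 → 21 → 22 → 23 → 24 → 25

Answer: 25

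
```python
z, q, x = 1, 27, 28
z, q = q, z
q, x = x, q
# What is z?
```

Trace:
`z, q, x = 1, 27, 28` → z = 1; q = 27; x = 28
`z, q = q, z` → z = 27; q = 1
`q, x = x, q` → q = 28; x = 1
So z = 27

Answer: 27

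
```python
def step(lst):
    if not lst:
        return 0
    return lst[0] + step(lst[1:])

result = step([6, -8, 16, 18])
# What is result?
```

6 + (-8) + 16 + 18 + 0 = 32

Answer: 32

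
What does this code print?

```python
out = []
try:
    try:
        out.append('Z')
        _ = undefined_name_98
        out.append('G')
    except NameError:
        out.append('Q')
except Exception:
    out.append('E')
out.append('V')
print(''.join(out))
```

Execution trace: 'Z' (inner try body) → 'Q' (inner except NameError) → 'V' (after the try/except). Output: ZQV

Answer: ZQV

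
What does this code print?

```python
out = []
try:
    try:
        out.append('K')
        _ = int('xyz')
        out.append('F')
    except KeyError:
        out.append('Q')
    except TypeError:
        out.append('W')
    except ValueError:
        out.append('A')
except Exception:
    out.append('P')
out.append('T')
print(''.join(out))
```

Execution trace: 'K' (inner try body) → 'A' (inner except ValueError) → 'T' (after the try/except). Output: KAT

Answer: KAT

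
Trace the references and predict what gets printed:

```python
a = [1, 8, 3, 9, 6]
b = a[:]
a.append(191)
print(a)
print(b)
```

Key concept: slice [:] creates copy.
Step by step:
`a = [1, 8, 3, 9, 6]` → a = [1, 8, 3, 9, 6]
`b = a[:]` → b = [1, 8, 3, 9, 6]
`a.append(191)` → a = [1, 8, 3, 9, 6, 191]
`print(a)` → prints [1, 8, 3, 9, 6, 191]
`print(b)` → prints [1, 8, 3, 9, 6]

Answer:
[1, 8, 3, 9, 6, 191]
[1, 8, 3, 9, 6]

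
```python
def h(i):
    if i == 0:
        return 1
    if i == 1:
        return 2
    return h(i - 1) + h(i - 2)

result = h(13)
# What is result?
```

Build up from base cases: h(0)=1, h(1)=2, h(2)=3, h(3)=5, h(4)=8, h(5)=13, h(6)=21, ..., h(13)=610

Answer: 610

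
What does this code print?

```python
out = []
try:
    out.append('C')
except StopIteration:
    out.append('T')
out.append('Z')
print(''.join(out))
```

Execution trace: 'C' (try body, no exception) → 'Z' (after the try/except). Output: CZ

Answer: CZ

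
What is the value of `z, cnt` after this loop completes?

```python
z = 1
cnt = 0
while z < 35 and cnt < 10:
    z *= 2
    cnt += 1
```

Double until >= 35 or 10 iterations
`z, cnt` takes the values: (1, 0) → (2, 0) → (2, 1) → (4, 1) → (4, 2) → (8, 2) → (8, 3) → (16, 3) → (16, 4) → (32, 4) → (32, 5) → (64, 5) → (64, 6)

Answer: 64, 6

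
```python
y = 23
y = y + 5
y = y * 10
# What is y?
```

Trace:
`y = 23` → y = 23
`y = y + 5` → y = 28
`y = y * 10` → y = 280
So y = 280

Answer: 280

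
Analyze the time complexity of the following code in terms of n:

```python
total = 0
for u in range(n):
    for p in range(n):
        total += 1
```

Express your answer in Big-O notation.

Each loop level contributes: n × n. Multiplying the contributions gives O(n^2).

Answer: O(n^2)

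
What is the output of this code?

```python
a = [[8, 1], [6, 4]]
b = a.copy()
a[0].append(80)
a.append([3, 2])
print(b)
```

Key concept: shallow copy with nested lists.
Step by step:
`a = [[8, 1], [6, 4]]` → a = [[8, 1], [6, 4]]
`b = a.copy()` → b = [[8, 1], [6, 4]]
`a[0].append(80)` → a = [[8, 1, 80], [6, 4]]; b = [[8, 1, 80], [6, 4]]
`a.append([3, 2])` → a = [[8, 1, 80], [6, 4], [3, 2]]
`print(b)` → prints [[8, 1, 80], [6, 4]]

Answer: [[8, 1, 80], [6, 4]]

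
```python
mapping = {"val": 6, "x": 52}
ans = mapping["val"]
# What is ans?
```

Trace:
`mapping = {"val": 6, "x": 52}` → mapping = {'val': 6, 'x': 52}
`ans = mapping["val"]` → ans = 6
So ans = 6

Answer: 6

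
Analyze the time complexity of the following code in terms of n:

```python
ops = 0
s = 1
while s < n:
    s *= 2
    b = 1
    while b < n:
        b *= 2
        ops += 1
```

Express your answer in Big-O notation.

Each loop level contributes: log n × log n. Multiplying the contributions gives O(log² n).

Answer: O(log² n)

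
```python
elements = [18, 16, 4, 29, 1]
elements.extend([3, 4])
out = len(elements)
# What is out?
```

Trace:
`elements = [18, 16, 4, 29, 1]` → elements = [18, 16, 4, 29, 1]
`elements.extend([3, 4])` → elements = [18, 16, 4, 29, 1, 3, 4]
`out = len(elements)` → out = 7
So out = 7

Answer: 7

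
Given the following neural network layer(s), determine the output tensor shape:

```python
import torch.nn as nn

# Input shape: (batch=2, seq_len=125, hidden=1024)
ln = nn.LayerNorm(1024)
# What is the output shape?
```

Input: (2, 125, 1024) -> Output: (2, 125, 1024)

Answer: (2, 125, 1024)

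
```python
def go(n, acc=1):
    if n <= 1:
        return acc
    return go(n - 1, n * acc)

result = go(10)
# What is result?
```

Accumulator trace (n, acc): (10, 1) -> (9, 10) -> (8, 90) -> (7, 720) -> (6, 5040) -> (5, 30240) -> (4, 151200) -> (3, 604800) -> (2, 1814400) -> (1, 3628800) -> return 3628800

Answer: 3628800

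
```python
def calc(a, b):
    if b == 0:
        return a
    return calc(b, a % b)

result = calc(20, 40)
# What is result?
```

calc(20, 40) -> calc(40, 20) -> calc(20, 0) -> 20

Answer: 20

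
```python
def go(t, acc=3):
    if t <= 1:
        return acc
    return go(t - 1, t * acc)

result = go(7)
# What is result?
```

Accumulator trace (n, acc): (7, 3) -> (6, 21) -> (5, 126) -> (4, 630) -> (3, 2520) -> (2, 7560) -> (1, 15120) -> return 15120

Answer: 15120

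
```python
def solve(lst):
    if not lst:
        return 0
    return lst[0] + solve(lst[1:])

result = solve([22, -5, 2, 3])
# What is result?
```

22 + (-5) + 2 + 3 + 0 = 22

Answer: 22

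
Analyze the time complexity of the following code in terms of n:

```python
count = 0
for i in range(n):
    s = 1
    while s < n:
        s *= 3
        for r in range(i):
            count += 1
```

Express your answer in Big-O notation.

Each loop level contributes: n × log n × n. Multiplying the contributions gives O(n^2 log n).

Answer: O(n^2 log n)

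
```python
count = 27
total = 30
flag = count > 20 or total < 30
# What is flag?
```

Trace:
`count = 27` → count = 27
`total = 30` → total = 30
`flag = count > 20 or total < 30` → flag = True
So flag = True

Answer: True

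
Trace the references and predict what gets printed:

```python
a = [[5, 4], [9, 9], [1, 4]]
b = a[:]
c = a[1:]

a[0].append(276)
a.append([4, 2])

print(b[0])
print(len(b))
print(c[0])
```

Key concept: slice with nested mutation.
Step by step:
`a = [[5, 4], [9, 9], [1, 4]]` → a = [[5, 4], [9, 9], [1, 4]]
`b = a[:]` → b = [[5, 4], [9, 9], [1, 4]]
`c = a[1:]` → c = [[9, 9], [1, 4]]
`a[0].append(276)` → a = [[5, 4, 276], [9, 9], [1, 4]]; b = [[5, 4, 276], [9, 9], [1, 4]]
`a.append([4, 2])` → a = [[5, 4, 276], [9, 9], [1, 4], [4, 2]]
`print(b[0])` → prints [5, 4, 276]
`print(len(b))` → prints 3
`print(c[0])` → prints [9, 9]

Answer:
[5, 4, 276]
3
[9, 9]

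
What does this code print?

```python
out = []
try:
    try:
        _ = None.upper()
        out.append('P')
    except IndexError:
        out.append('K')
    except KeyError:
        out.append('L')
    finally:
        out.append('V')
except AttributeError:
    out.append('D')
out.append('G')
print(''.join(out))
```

Execution trace: 'V' (finally) → 'D' (outer except AttributeError) → 'G' (after the try/except). Output: VDG

Answer: VDG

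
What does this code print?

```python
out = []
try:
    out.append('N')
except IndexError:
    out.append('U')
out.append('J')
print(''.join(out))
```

Execution trace: 'N' (try body, no exception) → 'J' (after the try/except). Output: NJ

Answer: NJ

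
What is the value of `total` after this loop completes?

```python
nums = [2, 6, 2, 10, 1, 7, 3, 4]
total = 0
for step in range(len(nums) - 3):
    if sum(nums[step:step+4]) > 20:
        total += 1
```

Count windows with sum > 20
`total` takes the values: 0 → 1

Answer: 1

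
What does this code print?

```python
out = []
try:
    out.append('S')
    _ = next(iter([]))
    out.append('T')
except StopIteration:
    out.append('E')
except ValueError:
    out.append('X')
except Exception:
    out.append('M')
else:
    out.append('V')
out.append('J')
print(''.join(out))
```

Execution trace: 'S' (try body) → 'E' (except StopIteration) → 'J' (after the try/except). Output: SEJ

Answer: SEJ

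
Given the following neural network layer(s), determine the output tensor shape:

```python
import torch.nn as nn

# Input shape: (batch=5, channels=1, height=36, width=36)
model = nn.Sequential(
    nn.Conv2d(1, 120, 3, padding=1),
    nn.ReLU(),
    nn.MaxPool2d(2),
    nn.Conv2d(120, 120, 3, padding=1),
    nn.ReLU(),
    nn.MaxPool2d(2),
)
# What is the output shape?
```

Input: (5, 1, 36, 36) -> after first Conv2d: (5, 120, 36, 36) -> after first MaxPool2d: (5, 120, 18, 18) -> after second Conv2d: (5, 120, 18, 18) -> Output: (5, 120, 9, 9)

Answer: (5, 120, 9, 9)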